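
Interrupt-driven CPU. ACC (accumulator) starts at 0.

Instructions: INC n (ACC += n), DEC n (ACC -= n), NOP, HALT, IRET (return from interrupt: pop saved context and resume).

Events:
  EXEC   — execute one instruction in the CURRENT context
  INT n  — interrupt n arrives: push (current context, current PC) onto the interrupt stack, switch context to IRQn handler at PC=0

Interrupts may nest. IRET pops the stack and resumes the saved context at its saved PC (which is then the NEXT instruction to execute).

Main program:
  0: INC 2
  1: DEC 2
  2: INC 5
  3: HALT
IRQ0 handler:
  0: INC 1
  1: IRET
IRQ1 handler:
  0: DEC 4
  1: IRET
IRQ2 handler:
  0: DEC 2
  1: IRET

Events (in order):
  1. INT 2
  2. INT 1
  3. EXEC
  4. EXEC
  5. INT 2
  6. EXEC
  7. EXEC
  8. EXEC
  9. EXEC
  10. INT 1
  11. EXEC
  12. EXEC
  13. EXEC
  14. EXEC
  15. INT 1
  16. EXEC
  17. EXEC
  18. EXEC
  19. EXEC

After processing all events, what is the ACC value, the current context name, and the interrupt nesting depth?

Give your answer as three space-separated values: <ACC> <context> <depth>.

Answer: -11 MAIN 0

Derivation:
Event 1 (INT 2): INT 2 arrives: push (MAIN, PC=0), enter IRQ2 at PC=0 (depth now 1)
Event 2 (INT 1): INT 1 arrives: push (IRQ2, PC=0), enter IRQ1 at PC=0 (depth now 2)
Event 3 (EXEC): [IRQ1] PC=0: DEC 4 -> ACC=-4
Event 4 (EXEC): [IRQ1] PC=1: IRET -> resume IRQ2 at PC=0 (depth now 1)
Event 5 (INT 2): INT 2 arrives: push (IRQ2, PC=0), enter IRQ2 at PC=0 (depth now 2)
Event 6 (EXEC): [IRQ2] PC=0: DEC 2 -> ACC=-6
Event 7 (EXEC): [IRQ2] PC=1: IRET -> resume IRQ2 at PC=0 (depth now 1)
Event 8 (EXEC): [IRQ2] PC=0: DEC 2 -> ACC=-8
Event 9 (EXEC): [IRQ2] PC=1: IRET -> resume MAIN at PC=0 (depth now 0)
Event 10 (INT 1): INT 1 arrives: push (MAIN, PC=0), enter IRQ1 at PC=0 (depth now 1)
Event 11 (EXEC): [IRQ1] PC=0: DEC 4 -> ACC=-12
Event 12 (EXEC): [IRQ1] PC=1: IRET -> resume MAIN at PC=0 (depth now 0)
Event 13 (EXEC): [MAIN] PC=0: INC 2 -> ACC=-10
Event 14 (EXEC): [MAIN] PC=1: DEC 2 -> ACC=-12
Event 15 (INT 1): INT 1 arrives: push (MAIN, PC=2), enter IRQ1 at PC=0 (depth now 1)
Event 16 (EXEC): [IRQ1] PC=0: DEC 4 -> ACC=-16
Event 17 (EXEC): [IRQ1] PC=1: IRET -> resume MAIN at PC=2 (depth now 0)
Event 18 (EXEC): [MAIN] PC=2: INC 5 -> ACC=-11
Event 19 (EXEC): [MAIN] PC=3: HALT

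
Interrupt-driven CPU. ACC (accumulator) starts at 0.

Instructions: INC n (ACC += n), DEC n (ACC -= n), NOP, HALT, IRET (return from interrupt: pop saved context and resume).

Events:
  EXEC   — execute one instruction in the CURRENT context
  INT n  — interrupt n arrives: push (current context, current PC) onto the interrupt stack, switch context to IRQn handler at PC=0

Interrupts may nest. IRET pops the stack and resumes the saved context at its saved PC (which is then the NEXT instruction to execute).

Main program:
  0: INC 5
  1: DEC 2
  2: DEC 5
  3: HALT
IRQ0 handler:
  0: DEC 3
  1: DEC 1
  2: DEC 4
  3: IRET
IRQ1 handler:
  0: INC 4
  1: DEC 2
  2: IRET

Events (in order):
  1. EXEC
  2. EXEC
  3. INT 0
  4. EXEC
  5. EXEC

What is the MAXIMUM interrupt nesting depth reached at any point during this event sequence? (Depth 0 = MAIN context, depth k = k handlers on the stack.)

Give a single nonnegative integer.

Answer: 1

Derivation:
Event 1 (EXEC): [MAIN] PC=0: INC 5 -> ACC=5 [depth=0]
Event 2 (EXEC): [MAIN] PC=1: DEC 2 -> ACC=3 [depth=0]
Event 3 (INT 0): INT 0 arrives: push (MAIN, PC=2), enter IRQ0 at PC=0 (depth now 1) [depth=1]
Event 4 (EXEC): [IRQ0] PC=0: DEC 3 -> ACC=0 [depth=1]
Event 5 (EXEC): [IRQ0] PC=1: DEC 1 -> ACC=-1 [depth=1]
Max depth observed: 1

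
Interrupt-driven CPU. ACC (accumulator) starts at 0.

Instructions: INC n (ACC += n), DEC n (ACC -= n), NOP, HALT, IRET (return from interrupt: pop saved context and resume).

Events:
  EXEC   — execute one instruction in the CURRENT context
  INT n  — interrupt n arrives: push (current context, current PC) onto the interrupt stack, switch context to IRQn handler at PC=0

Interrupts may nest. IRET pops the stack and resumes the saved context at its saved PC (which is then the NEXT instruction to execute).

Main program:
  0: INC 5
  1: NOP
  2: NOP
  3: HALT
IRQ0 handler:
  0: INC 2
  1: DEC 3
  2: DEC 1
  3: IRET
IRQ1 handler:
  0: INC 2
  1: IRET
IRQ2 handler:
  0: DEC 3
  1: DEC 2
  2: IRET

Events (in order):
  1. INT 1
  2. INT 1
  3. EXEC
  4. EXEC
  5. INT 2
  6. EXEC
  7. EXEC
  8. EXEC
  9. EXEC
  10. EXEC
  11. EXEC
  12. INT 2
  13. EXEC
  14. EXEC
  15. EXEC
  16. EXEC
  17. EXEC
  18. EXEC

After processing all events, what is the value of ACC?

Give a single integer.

Event 1 (INT 1): INT 1 arrives: push (MAIN, PC=0), enter IRQ1 at PC=0 (depth now 1)
Event 2 (INT 1): INT 1 arrives: push (IRQ1, PC=0), enter IRQ1 at PC=0 (depth now 2)
Event 3 (EXEC): [IRQ1] PC=0: INC 2 -> ACC=2
Event 4 (EXEC): [IRQ1] PC=1: IRET -> resume IRQ1 at PC=0 (depth now 1)
Event 5 (INT 2): INT 2 arrives: push (IRQ1, PC=0), enter IRQ2 at PC=0 (depth now 2)
Event 6 (EXEC): [IRQ2] PC=0: DEC 3 -> ACC=-1
Event 7 (EXEC): [IRQ2] PC=1: DEC 2 -> ACC=-3
Event 8 (EXEC): [IRQ2] PC=2: IRET -> resume IRQ1 at PC=0 (depth now 1)
Event 9 (EXEC): [IRQ1] PC=0: INC 2 -> ACC=-1
Event 10 (EXEC): [IRQ1] PC=1: IRET -> resume MAIN at PC=0 (depth now 0)
Event 11 (EXEC): [MAIN] PC=0: INC 5 -> ACC=4
Event 12 (INT 2): INT 2 arrives: push (MAIN, PC=1), enter IRQ2 at PC=0 (depth now 1)
Event 13 (EXEC): [IRQ2] PC=0: DEC 3 -> ACC=1
Event 14 (EXEC): [IRQ2] PC=1: DEC 2 -> ACC=-1
Event 15 (EXEC): [IRQ2] PC=2: IRET -> resume MAIN at PC=1 (depth now 0)
Event 16 (EXEC): [MAIN] PC=1: NOP
Event 17 (EXEC): [MAIN] PC=2: NOP
Event 18 (EXEC): [MAIN] PC=3: HALT

Answer: -1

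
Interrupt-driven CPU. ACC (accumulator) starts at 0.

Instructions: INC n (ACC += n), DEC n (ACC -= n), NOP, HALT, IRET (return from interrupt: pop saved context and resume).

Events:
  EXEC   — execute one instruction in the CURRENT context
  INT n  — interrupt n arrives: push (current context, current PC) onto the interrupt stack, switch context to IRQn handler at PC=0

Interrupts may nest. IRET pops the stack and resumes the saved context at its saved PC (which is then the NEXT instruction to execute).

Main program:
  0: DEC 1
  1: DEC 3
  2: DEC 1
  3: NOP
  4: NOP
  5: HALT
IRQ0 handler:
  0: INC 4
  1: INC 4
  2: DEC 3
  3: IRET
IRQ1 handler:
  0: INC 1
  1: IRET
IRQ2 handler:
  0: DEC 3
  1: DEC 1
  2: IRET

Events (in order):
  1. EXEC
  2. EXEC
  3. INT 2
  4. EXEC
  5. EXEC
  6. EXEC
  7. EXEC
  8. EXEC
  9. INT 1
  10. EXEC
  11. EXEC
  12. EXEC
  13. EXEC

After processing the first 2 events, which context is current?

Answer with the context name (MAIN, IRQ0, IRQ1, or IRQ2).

Event 1 (EXEC): [MAIN] PC=0: DEC 1 -> ACC=-1
Event 2 (EXEC): [MAIN] PC=1: DEC 3 -> ACC=-4

Answer: MAIN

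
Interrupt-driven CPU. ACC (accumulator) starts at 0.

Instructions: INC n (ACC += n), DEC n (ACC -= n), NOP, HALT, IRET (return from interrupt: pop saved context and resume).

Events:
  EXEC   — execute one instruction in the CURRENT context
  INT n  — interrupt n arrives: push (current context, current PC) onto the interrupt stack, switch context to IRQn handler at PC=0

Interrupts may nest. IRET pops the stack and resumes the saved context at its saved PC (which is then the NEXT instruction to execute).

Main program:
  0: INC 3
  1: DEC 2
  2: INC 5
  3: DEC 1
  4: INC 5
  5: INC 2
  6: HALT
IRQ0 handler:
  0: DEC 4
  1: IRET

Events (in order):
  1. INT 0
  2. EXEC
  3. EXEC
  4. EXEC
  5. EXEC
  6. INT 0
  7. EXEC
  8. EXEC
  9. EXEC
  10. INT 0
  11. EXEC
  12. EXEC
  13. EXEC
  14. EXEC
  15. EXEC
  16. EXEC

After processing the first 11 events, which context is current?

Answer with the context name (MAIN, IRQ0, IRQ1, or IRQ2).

Answer: IRQ0

Derivation:
Event 1 (INT 0): INT 0 arrives: push (MAIN, PC=0), enter IRQ0 at PC=0 (depth now 1)
Event 2 (EXEC): [IRQ0] PC=0: DEC 4 -> ACC=-4
Event 3 (EXEC): [IRQ0] PC=1: IRET -> resume MAIN at PC=0 (depth now 0)
Event 4 (EXEC): [MAIN] PC=0: INC 3 -> ACC=-1
Event 5 (EXEC): [MAIN] PC=1: DEC 2 -> ACC=-3
Event 6 (INT 0): INT 0 arrives: push (MAIN, PC=2), enter IRQ0 at PC=0 (depth now 1)
Event 7 (EXEC): [IRQ0] PC=0: DEC 4 -> ACC=-7
Event 8 (EXEC): [IRQ0] PC=1: IRET -> resume MAIN at PC=2 (depth now 0)
Event 9 (EXEC): [MAIN] PC=2: INC 5 -> ACC=-2
Event 10 (INT 0): INT 0 arrives: push (MAIN, PC=3), enter IRQ0 at PC=0 (depth now 1)
Event 11 (EXEC): [IRQ0] PC=0: DEC 4 -> ACC=-6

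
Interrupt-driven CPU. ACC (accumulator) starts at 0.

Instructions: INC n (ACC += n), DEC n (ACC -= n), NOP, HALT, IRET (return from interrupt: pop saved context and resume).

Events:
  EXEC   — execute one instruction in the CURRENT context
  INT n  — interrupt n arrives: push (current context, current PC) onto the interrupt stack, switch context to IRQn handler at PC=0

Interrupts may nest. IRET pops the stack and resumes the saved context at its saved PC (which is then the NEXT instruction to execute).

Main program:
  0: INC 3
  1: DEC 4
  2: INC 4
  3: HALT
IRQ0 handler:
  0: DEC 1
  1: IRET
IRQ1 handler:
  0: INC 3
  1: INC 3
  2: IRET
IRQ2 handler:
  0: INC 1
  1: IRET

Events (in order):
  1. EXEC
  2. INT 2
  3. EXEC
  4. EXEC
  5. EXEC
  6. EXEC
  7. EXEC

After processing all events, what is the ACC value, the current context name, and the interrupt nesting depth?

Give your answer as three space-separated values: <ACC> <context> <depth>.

Event 1 (EXEC): [MAIN] PC=0: INC 3 -> ACC=3
Event 2 (INT 2): INT 2 arrives: push (MAIN, PC=1), enter IRQ2 at PC=0 (depth now 1)
Event 3 (EXEC): [IRQ2] PC=0: INC 1 -> ACC=4
Event 4 (EXEC): [IRQ2] PC=1: IRET -> resume MAIN at PC=1 (depth now 0)
Event 5 (EXEC): [MAIN] PC=1: DEC 4 -> ACC=0
Event 6 (EXEC): [MAIN] PC=2: INC 4 -> ACC=4
Event 7 (EXEC): [MAIN] PC=3: HALT

Answer: 4 MAIN 0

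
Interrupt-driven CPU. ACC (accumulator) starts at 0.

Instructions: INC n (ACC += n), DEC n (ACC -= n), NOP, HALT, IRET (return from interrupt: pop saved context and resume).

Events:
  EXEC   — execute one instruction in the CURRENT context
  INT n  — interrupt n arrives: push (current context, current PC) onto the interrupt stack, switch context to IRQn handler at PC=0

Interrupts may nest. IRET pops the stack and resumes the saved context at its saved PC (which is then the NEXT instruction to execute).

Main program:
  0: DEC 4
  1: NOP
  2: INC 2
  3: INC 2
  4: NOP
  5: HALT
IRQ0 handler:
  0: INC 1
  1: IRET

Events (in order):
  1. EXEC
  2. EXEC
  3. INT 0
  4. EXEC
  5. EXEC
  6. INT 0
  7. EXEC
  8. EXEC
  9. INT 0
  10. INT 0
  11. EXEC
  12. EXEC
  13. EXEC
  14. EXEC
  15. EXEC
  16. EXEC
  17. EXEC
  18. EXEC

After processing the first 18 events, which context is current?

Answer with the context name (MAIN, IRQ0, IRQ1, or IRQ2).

Answer: MAIN

Derivation:
Event 1 (EXEC): [MAIN] PC=0: DEC 4 -> ACC=-4
Event 2 (EXEC): [MAIN] PC=1: NOP
Event 3 (INT 0): INT 0 arrives: push (MAIN, PC=2), enter IRQ0 at PC=0 (depth now 1)
Event 4 (EXEC): [IRQ0] PC=0: INC 1 -> ACC=-3
Event 5 (EXEC): [IRQ0] PC=1: IRET -> resume MAIN at PC=2 (depth now 0)
Event 6 (INT 0): INT 0 arrives: push (MAIN, PC=2), enter IRQ0 at PC=0 (depth now 1)
Event 7 (EXEC): [IRQ0] PC=0: INC 1 -> ACC=-2
Event 8 (EXEC): [IRQ0] PC=1: IRET -> resume MAIN at PC=2 (depth now 0)
Event 9 (INT 0): INT 0 arrives: push (MAIN, PC=2), enter IRQ0 at PC=0 (depth now 1)
Event 10 (INT 0): INT 0 arrives: push (IRQ0, PC=0), enter IRQ0 at PC=0 (depth now 2)
Event 11 (EXEC): [IRQ0] PC=0: INC 1 -> ACC=-1
Event 12 (EXEC): [IRQ0] PC=1: IRET -> resume IRQ0 at PC=0 (depth now 1)
Event 13 (EXEC): [IRQ0] PC=0: INC 1 -> ACC=0
Event 14 (EXEC): [IRQ0] PC=1: IRET -> resume MAIN at PC=2 (depth now 0)
Event 15 (EXEC): [MAIN] PC=2: INC 2 -> ACC=2
Event 16 (EXEC): [MAIN] PC=3: INC 2 -> ACC=4
Event 17 (EXEC): [MAIN] PC=4: NOP
Event 18 (EXEC): [MAIN] PC=5: HALT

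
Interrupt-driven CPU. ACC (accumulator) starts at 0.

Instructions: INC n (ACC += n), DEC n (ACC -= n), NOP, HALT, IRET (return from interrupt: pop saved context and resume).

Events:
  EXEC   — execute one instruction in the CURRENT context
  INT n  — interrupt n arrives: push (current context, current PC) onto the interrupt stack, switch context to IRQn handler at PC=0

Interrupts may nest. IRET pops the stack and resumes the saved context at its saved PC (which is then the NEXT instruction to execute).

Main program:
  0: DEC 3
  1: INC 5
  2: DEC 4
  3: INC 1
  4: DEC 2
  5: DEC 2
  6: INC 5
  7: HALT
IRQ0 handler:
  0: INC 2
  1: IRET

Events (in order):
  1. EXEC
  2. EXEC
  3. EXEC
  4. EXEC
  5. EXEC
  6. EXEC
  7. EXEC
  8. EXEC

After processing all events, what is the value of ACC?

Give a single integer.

Answer: 0

Derivation:
Event 1 (EXEC): [MAIN] PC=0: DEC 3 -> ACC=-3
Event 2 (EXEC): [MAIN] PC=1: INC 5 -> ACC=2
Event 3 (EXEC): [MAIN] PC=2: DEC 4 -> ACC=-2
Event 4 (EXEC): [MAIN] PC=3: INC 1 -> ACC=-1
Event 5 (EXEC): [MAIN] PC=4: DEC 2 -> ACC=-3
Event 6 (EXEC): [MAIN] PC=5: DEC 2 -> ACC=-5
Event 7 (EXEC): [MAIN] PC=6: INC 5 -> ACC=0
Event 8 (EXEC): [MAIN] PC=7: HALT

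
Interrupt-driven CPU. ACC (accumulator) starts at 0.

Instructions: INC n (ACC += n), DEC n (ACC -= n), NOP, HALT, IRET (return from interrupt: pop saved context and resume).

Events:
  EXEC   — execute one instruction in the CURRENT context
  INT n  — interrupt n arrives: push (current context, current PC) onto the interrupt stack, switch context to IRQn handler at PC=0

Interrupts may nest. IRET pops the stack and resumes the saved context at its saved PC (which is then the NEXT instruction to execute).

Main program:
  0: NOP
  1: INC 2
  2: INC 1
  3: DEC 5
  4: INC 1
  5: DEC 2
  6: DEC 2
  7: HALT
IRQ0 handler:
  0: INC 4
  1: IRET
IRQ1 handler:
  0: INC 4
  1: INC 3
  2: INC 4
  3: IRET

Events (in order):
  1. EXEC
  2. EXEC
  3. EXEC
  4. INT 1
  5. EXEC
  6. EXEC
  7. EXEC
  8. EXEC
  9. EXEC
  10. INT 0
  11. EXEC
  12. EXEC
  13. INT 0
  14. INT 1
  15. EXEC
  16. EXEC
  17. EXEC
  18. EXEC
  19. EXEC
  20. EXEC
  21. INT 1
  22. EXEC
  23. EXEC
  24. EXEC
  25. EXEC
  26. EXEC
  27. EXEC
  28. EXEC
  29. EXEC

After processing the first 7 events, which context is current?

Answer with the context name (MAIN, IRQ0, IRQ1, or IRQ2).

Event 1 (EXEC): [MAIN] PC=0: NOP
Event 2 (EXEC): [MAIN] PC=1: INC 2 -> ACC=2
Event 3 (EXEC): [MAIN] PC=2: INC 1 -> ACC=3
Event 4 (INT 1): INT 1 arrives: push (MAIN, PC=3), enter IRQ1 at PC=0 (depth now 1)
Event 5 (EXEC): [IRQ1] PC=0: INC 4 -> ACC=7
Event 6 (EXEC): [IRQ1] PC=1: INC 3 -> ACC=10
Event 7 (EXEC): [IRQ1] PC=2: INC 4 -> ACC=14

Answer: IRQ1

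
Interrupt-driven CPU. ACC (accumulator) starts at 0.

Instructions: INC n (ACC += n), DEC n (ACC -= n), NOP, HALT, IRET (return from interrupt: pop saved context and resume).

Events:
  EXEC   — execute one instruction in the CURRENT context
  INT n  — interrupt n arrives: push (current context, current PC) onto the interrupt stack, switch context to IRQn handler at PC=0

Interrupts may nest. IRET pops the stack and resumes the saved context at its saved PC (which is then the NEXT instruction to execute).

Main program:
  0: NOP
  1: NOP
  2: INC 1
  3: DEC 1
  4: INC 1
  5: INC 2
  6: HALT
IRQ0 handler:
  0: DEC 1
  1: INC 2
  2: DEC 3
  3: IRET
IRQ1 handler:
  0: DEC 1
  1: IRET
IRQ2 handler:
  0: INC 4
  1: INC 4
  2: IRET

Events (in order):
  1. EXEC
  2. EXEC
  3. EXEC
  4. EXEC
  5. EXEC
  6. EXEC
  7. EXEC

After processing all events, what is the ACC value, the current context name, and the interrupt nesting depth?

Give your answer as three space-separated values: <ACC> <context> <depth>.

Answer: 3 MAIN 0

Derivation:
Event 1 (EXEC): [MAIN] PC=0: NOP
Event 2 (EXEC): [MAIN] PC=1: NOP
Event 3 (EXEC): [MAIN] PC=2: INC 1 -> ACC=1
Event 4 (EXEC): [MAIN] PC=3: DEC 1 -> ACC=0
Event 5 (EXEC): [MAIN] PC=4: INC 1 -> ACC=1
Event 6 (EXEC): [MAIN] PC=5: INC 2 -> ACC=3
Event 7 (EXEC): [MAIN] PC=6: HALT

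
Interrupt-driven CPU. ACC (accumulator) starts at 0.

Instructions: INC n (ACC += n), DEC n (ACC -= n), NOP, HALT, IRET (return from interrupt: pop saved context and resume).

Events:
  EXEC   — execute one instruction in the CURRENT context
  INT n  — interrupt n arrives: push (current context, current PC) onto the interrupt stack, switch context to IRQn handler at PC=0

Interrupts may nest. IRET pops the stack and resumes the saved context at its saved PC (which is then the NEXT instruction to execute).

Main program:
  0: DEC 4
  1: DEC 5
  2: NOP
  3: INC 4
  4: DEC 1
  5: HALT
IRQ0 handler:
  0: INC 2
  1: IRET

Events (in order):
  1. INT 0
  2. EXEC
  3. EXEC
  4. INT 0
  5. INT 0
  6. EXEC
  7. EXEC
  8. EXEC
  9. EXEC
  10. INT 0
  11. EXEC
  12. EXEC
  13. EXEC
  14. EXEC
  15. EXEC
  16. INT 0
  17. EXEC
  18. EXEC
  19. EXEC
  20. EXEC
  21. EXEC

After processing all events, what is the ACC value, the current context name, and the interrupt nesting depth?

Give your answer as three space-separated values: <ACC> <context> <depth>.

Event 1 (INT 0): INT 0 arrives: push (MAIN, PC=0), enter IRQ0 at PC=0 (depth now 1)
Event 2 (EXEC): [IRQ0] PC=0: INC 2 -> ACC=2
Event 3 (EXEC): [IRQ0] PC=1: IRET -> resume MAIN at PC=0 (depth now 0)
Event 4 (INT 0): INT 0 arrives: push (MAIN, PC=0), enter IRQ0 at PC=0 (depth now 1)
Event 5 (INT 0): INT 0 arrives: push (IRQ0, PC=0), enter IRQ0 at PC=0 (depth now 2)
Event 6 (EXEC): [IRQ0] PC=0: INC 2 -> ACC=4
Event 7 (EXEC): [IRQ0] PC=1: IRET -> resume IRQ0 at PC=0 (depth now 1)
Event 8 (EXEC): [IRQ0] PC=0: INC 2 -> ACC=6
Event 9 (EXEC): [IRQ0] PC=1: IRET -> resume MAIN at PC=0 (depth now 0)
Event 10 (INT 0): INT 0 arrives: push (MAIN, PC=0), enter IRQ0 at PC=0 (depth now 1)
Event 11 (EXEC): [IRQ0] PC=0: INC 2 -> ACC=8
Event 12 (EXEC): [IRQ0] PC=1: IRET -> resume MAIN at PC=0 (depth now 0)
Event 13 (EXEC): [MAIN] PC=0: DEC 4 -> ACC=4
Event 14 (EXEC): [MAIN] PC=1: DEC 5 -> ACC=-1
Event 15 (EXEC): [MAIN] PC=2: NOP
Event 16 (INT 0): INT 0 arrives: push (MAIN, PC=3), enter IRQ0 at PC=0 (depth now 1)
Event 17 (EXEC): [IRQ0] PC=0: INC 2 -> ACC=1
Event 18 (EXEC): [IRQ0] PC=1: IRET -> resume MAIN at PC=3 (depth now 0)
Event 19 (EXEC): [MAIN] PC=3: INC 4 -> ACC=5
Event 20 (EXEC): [MAIN] PC=4: DEC 1 -> ACC=4
Event 21 (EXEC): [MAIN] PC=5: HALT

Answer: 4 MAIN 0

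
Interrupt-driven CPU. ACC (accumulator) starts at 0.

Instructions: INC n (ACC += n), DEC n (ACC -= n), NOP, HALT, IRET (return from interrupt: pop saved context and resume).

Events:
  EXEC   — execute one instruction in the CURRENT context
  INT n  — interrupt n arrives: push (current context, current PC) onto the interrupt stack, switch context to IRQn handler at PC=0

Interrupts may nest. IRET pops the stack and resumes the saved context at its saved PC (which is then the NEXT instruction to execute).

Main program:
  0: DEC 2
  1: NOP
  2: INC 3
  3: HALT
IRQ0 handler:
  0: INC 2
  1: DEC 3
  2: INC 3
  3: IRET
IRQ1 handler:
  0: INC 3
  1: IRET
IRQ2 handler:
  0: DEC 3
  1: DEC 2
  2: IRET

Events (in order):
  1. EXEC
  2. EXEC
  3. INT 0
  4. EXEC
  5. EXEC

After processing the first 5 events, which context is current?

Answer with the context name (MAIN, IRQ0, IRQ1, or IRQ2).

Event 1 (EXEC): [MAIN] PC=0: DEC 2 -> ACC=-2
Event 2 (EXEC): [MAIN] PC=1: NOP
Event 3 (INT 0): INT 0 arrives: push (MAIN, PC=2), enter IRQ0 at PC=0 (depth now 1)
Event 4 (EXEC): [IRQ0] PC=0: INC 2 -> ACC=0
Event 5 (EXEC): [IRQ0] PC=1: DEC 3 -> ACC=-3

Answer: IRQ0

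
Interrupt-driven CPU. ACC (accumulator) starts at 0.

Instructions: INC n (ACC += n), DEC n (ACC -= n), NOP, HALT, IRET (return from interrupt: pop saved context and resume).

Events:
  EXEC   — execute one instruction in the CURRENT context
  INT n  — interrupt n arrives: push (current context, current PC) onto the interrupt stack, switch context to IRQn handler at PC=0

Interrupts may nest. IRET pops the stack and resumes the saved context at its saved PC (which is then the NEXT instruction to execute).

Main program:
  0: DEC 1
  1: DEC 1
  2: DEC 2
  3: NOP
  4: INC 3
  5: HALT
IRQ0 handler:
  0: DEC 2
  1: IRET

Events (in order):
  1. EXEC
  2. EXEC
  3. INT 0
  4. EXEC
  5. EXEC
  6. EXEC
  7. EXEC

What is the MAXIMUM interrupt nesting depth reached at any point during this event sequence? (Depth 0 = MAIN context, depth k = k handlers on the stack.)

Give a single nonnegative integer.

Answer: 1

Derivation:
Event 1 (EXEC): [MAIN] PC=0: DEC 1 -> ACC=-1 [depth=0]
Event 2 (EXEC): [MAIN] PC=1: DEC 1 -> ACC=-2 [depth=0]
Event 3 (INT 0): INT 0 arrives: push (MAIN, PC=2), enter IRQ0 at PC=0 (depth now 1) [depth=1]
Event 4 (EXEC): [IRQ0] PC=0: DEC 2 -> ACC=-4 [depth=1]
Event 5 (EXEC): [IRQ0] PC=1: IRET -> resume MAIN at PC=2 (depth now 0) [depth=0]
Event 6 (EXEC): [MAIN] PC=2: DEC 2 -> ACC=-6 [depth=0]
Event 7 (EXEC): [MAIN] PC=3: NOP [depth=0]
Max depth observed: 1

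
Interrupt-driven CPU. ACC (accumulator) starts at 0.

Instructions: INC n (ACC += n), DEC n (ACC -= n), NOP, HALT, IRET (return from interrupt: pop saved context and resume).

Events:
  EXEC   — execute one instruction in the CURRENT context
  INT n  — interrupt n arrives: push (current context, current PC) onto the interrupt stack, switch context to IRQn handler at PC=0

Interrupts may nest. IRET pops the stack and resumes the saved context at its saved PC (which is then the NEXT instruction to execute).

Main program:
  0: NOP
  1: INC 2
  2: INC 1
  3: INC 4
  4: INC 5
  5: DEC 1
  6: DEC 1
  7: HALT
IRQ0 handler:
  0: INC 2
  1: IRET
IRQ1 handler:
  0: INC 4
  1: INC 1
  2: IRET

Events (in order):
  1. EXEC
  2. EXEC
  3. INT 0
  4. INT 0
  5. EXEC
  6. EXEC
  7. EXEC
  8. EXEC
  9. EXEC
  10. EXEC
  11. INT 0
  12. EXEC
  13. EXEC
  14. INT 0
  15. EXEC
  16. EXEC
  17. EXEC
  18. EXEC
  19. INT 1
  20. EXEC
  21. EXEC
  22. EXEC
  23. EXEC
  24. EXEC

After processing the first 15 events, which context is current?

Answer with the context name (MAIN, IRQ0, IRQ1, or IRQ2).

Event 1 (EXEC): [MAIN] PC=0: NOP
Event 2 (EXEC): [MAIN] PC=1: INC 2 -> ACC=2
Event 3 (INT 0): INT 0 arrives: push (MAIN, PC=2), enter IRQ0 at PC=0 (depth now 1)
Event 4 (INT 0): INT 0 arrives: push (IRQ0, PC=0), enter IRQ0 at PC=0 (depth now 2)
Event 5 (EXEC): [IRQ0] PC=0: INC 2 -> ACC=4
Event 6 (EXEC): [IRQ0] PC=1: IRET -> resume IRQ0 at PC=0 (depth now 1)
Event 7 (EXEC): [IRQ0] PC=0: INC 2 -> ACC=6
Event 8 (EXEC): [IRQ0] PC=1: IRET -> resume MAIN at PC=2 (depth now 0)
Event 9 (EXEC): [MAIN] PC=2: INC 1 -> ACC=7
Event 10 (EXEC): [MAIN] PC=3: INC 4 -> ACC=11
Event 11 (INT 0): INT 0 arrives: push (MAIN, PC=4), enter IRQ0 at PC=0 (depth now 1)
Event 12 (EXEC): [IRQ0] PC=0: INC 2 -> ACC=13
Event 13 (EXEC): [IRQ0] PC=1: IRET -> resume MAIN at PC=4 (depth now 0)
Event 14 (INT 0): INT 0 arrives: push (MAIN, PC=4), enter IRQ0 at PC=0 (depth now 1)
Event 15 (EXEC): [IRQ0] PC=0: INC 2 -> ACC=15

Answer: IRQ0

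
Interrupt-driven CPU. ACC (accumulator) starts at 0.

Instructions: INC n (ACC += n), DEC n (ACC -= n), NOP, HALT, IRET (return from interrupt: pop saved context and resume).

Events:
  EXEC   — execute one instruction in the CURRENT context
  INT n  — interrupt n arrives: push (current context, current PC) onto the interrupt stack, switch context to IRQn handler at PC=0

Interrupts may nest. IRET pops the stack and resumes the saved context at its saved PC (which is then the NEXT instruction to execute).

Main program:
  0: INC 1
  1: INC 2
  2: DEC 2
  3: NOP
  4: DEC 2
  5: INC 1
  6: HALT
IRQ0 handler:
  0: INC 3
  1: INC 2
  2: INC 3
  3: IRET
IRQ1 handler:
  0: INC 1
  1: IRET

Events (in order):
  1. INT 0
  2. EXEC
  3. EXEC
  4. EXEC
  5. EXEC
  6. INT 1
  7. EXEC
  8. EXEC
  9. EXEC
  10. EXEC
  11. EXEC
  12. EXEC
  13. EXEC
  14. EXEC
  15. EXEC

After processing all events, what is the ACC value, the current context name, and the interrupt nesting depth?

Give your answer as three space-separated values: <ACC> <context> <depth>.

Event 1 (INT 0): INT 0 arrives: push (MAIN, PC=0), enter IRQ0 at PC=0 (depth now 1)
Event 2 (EXEC): [IRQ0] PC=0: INC 3 -> ACC=3
Event 3 (EXEC): [IRQ0] PC=1: INC 2 -> ACC=5
Event 4 (EXEC): [IRQ0] PC=2: INC 3 -> ACC=8
Event 5 (EXEC): [IRQ0] PC=3: IRET -> resume MAIN at PC=0 (depth now 0)
Event 6 (INT 1): INT 1 arrives: push (MAIN, PC=0), enter IRQ1 at PC=0 (depth now 1)
Event 7 (EXEC): [IRQ1] PC=0: INC 1 -> ACC=9
Event 8 (EXEC): [IRQ1] PC=1: IRET -> resume MAIN at PC=0 (depth now 0)
Event 9 (EXEC): [MAIN] PC=0: INC 1 -> ACC=10
Event 10 (EXEC): [MAIN] PC=1: INC 2 -> ACC=12
Event 11 (EXEC): [MAIN] PC=2: DEC 2 -> ACC=10
Event 12 (EXEC): [MAIN] PC=3: NOP
Event 13 (EXEC): [MAIN] PC=4: DEC 2 -> ACC=8
Event 14 (EXEC): [MAIN] PC=5: INC 1 -> ACC=9
Event 15 (EXEC): [MAIN] PC=6: HALT

Answer: 9 MAIN 0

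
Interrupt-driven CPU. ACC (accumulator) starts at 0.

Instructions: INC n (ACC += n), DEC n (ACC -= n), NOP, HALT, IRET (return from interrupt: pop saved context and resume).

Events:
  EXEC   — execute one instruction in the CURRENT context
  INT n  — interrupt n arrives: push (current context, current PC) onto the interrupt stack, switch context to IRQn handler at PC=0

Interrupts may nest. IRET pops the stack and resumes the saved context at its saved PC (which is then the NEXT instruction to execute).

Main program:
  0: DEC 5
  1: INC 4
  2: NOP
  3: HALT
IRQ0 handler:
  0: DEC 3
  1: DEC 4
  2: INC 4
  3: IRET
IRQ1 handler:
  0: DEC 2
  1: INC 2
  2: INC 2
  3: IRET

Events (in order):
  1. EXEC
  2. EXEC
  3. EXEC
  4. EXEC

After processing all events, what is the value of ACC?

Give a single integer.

Answer: -1

Derivation:
Event 1 (EXEC): [MAIN] PC=0: DEC 5 -> ACC=-5
Event 2 (EXEC): [MAIN] PC=1: INC 4 -> ACC=-1
Event 3 (EXEC): [MAIN] PC=2: NOP
Event 4 (EXEC): [MAIN] PC=3: HALT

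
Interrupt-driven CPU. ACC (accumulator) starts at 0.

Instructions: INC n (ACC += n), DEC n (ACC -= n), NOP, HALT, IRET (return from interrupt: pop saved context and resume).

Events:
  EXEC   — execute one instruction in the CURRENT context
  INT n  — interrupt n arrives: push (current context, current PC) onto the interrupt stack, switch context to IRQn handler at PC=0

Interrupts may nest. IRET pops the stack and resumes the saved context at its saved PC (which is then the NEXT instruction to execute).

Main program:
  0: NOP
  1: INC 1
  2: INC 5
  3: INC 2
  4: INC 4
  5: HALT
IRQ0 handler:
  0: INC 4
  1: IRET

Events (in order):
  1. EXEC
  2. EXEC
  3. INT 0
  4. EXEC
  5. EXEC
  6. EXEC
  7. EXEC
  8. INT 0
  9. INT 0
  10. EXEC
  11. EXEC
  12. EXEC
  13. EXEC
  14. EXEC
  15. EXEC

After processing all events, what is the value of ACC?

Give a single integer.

Event 1 (EXEC): [MAIN] PC=0: NOP
Event 2 (EXEC): [MAIN] PC=1: INC 1 -> ACC=1
Event 3 (INT 0): INT 0 arrives: push (MAIN, PC=2), enter IRQ0 at PC=0 (depth now 1)
Event 4 (EXEC): [IRQ0] PC=0: INC 4 -> ACC=5
Event 5 (EXEC): [IRQ0] PC=1: IRET -> resume MAIN at PC=2 (depth now 0)
Event 6 (EXEC): [MAIN] PC=2: INC 5 -> ACC=10
Event 7 (EXEC): [MAIN] PC=3: INC 2 -> ACC=12
Event 8 (INT 0): INT 0 arrives: push (MAIN, PC=4), enter IRQ0 at PC=0 (depth now 1)
Event 9 (INT 0): INT 0 arrives: push (IRQ0, PC=0), enter IRQ0 at PC=0 (depth now 2)
Event 10 (EXEC): [IRQ0] PC=0: INC 4 -> ACC=16
Event 11 (EXEC): [IRQ0] PC=1: IRET -> resume IRQ0 at PC=0 (depth now 1)
Event 12 (EXEC): [IRQ0] PC=0: INC 4 -> ACC=20
Event 13 (EXEC): [IRQ0] PC=1: IRET -> resume MAIN at PC=4 (depth now 0)
Event 14 (EXEC): [MAIN] PC=4: INC 4 -> ACC=24
Event 15 (EXEC): [MAIN] PC=5: HALT

Answer: 24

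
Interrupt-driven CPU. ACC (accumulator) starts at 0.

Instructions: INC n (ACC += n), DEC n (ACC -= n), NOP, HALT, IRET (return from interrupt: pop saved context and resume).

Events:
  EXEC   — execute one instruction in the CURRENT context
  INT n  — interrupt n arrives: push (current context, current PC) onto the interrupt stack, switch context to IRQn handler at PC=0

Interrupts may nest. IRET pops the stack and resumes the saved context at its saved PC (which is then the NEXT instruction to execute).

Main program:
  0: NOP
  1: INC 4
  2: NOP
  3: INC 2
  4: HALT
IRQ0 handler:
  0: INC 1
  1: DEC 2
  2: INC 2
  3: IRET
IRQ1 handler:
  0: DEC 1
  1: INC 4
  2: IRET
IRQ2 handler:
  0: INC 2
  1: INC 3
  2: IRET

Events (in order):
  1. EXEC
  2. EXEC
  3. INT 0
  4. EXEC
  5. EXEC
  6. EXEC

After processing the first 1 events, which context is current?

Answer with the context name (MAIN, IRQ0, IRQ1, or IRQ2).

Answer: MAIN

Derivation:
Event 1 (EXEC): [MAIN] PC=0: NOP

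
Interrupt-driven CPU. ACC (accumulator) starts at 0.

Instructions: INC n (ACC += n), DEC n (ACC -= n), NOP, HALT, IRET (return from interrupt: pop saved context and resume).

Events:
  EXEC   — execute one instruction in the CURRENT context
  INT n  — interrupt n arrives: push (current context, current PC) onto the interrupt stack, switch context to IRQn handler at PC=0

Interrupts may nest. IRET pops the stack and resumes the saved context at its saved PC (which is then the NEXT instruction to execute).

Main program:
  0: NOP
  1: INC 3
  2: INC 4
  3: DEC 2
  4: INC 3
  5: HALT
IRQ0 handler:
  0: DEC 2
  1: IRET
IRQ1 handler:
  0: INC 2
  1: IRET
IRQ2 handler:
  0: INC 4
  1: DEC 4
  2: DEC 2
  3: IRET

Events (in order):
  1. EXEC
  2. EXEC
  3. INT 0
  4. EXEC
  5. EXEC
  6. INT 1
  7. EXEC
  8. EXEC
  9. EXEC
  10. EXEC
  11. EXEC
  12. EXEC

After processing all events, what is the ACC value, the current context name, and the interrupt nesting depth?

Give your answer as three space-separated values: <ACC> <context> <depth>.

Answer: 8 MAIN 0

Derivation:
Event 1 (EXEC): [MAIN] PC=0: NOP
Event 2 (EXEC): [MAIN] PC=1: INC 3 -> ACC=3
Event 3 (INT 0): INT 0 arrives: push (MAIN, PC=2), enter IRQ0 at PC=0 (depth now 1)
Event 4 (EXEC): [IRQ0] PC=0: DEC 2 -> ACC=1
Event 5 (EXEC): [IRQ0] PC=1: IRET -> resume MAIN at PC=2 (depth now 0)
Event 6 (INT 1): INT 1 arrives: push (MAIN, PC=2), enter IRQ1 at PC=0 (depth now 1)
Event 7 (EXEC): [IRQ1] PC=0: INC 2 -> ACC=3
Event 8 (EXEC): [IRQ1] PC=1: IRET -> resume MAIN at PC=2 (depth now 0)
Event 9 (EXEC): [MAIN] PC=2: INC 4 -> ACC=7
Event 10 (EXEC): [MAIN] PC=3: DEC 2 -> ACC=5
Event 11 (EXEC): [MAIN] PC=4: INC 3 -> ACC=8
Event 12 (EXEC): [MAIN] PC=5: HALT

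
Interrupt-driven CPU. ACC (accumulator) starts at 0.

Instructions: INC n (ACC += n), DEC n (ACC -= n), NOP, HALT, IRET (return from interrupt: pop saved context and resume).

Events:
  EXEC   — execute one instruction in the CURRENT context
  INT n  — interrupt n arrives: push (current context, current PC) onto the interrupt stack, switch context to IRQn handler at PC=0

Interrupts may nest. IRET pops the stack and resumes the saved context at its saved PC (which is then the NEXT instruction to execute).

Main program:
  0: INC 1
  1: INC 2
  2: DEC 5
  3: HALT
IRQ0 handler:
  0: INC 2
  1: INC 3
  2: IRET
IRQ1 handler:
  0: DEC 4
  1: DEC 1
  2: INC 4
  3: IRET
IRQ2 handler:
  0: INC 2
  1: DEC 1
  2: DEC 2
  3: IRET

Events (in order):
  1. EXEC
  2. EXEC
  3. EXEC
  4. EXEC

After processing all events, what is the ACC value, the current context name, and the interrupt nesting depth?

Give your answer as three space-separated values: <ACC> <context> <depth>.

Answer: -2 MAIN 0

Derivation:
Event 1 (EXEC): [MAIN] PC=0: INC 1 -> ACC=1
Event 2 (EXEC): [MAIN] PC=1: INC 2 -> ACC=3
Event 3 (EXEC): [MAIN] PC=2: DEC 5 -> ACC=-2
Event 4 (EXEC): [MAIN] PC=3: HALT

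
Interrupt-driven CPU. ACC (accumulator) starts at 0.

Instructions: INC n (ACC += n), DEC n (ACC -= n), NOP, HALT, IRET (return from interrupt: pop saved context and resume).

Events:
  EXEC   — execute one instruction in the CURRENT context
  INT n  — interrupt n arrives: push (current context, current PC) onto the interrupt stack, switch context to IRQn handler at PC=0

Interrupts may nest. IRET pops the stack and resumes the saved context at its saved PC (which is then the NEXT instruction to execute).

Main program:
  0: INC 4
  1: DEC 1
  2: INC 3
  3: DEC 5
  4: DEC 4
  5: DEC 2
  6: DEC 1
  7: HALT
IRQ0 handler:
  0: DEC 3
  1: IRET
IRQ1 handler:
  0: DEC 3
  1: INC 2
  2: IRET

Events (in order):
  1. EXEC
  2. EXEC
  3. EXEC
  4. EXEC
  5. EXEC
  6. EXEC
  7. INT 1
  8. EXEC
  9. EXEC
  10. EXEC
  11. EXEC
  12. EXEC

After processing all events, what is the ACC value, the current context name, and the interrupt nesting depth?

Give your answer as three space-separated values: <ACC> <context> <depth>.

Answer: -7 MAIN 0

Derivation:
Event 1 (EXEC): [MAIN] PC=0: INC 4 -> ACC=4
Event 2 (EXEC): [MAIN] PC=1: DEC 1 -> ACC=3
Event 3 (EXEC): [MAIN] PC=2: INC 3 -> ACC=6
Event 4 (EXEC): [MAIN] PC=3: DEC 5 -> ACC=1
Event 5 (EXEC): [MAIN] PC=4: DEC 4 -> ACC=-3
Event 6 (EXEC): [MAIN] PC=5: DEC 2 -> ACC=-5
Event 7 (INT 1): INT 1 arrives: push (MAIN, PC=6), enter IRQ1 at PC=0 (depth now 1)
Event 8 (EXEC): [IRQ1] PC=0: DEC 3 -> ACC=-8
Event 9 (EXEC): [IRQ1] PC=1: INC 2 -> ACC=-6
Event 10 (EXEC): [IRQ1] PC=2: IRET -> resume MAIN at PC=6 (depth now 0)
Event 11 (EXEC): [MAIN] PC=6: DEC 1 -> ACC=-7
Event 12 (EXEC): [MAIN] PC=7: HALT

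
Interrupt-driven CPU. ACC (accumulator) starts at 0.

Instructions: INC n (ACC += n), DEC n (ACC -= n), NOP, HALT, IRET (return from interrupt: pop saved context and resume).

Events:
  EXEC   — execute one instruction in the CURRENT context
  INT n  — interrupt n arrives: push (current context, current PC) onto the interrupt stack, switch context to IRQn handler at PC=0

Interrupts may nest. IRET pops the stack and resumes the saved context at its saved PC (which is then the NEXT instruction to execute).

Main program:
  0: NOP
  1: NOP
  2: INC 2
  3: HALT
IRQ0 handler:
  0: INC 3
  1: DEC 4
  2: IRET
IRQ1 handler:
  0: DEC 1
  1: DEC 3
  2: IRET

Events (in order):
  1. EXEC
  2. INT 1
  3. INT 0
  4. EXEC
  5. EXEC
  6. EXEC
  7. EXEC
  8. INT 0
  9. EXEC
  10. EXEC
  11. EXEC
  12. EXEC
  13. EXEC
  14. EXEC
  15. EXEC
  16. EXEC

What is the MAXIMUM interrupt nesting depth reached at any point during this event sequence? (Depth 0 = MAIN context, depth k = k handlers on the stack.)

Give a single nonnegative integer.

Event 1 (EXEC): [MAIN] PC=0: NOP [depth=0]
Event 2 (INT 1): INT 1 arrives: push (MAIN, PC=1), enter IRQ1 at PC=0 (depth now 1) [depth=1]
Event 3 (INT 0): INT 0 arrives: push (IRQ1, PC=0), enter IRQ0 at PC=0 (depth now 2) [depth=2]
Event 4 (EXEC): [IRQ0] PC=0: INC 3 -> ACC=3 [depth=2]
Event 5 (EXEC): [IRQ0] PC=1: DEC 4 -> ACC=-1 [depth=2]
Event 6 (EXEC): [IRQ0] PC=2: IRET -> resume IRQ1 at PC=0 (depth now 1) [depth=1]
Event 7 (EXEC): [IRQ1] PC=0: DEC 1 -> ACC=-2 [depth=1]
Event 8 (INT 0): INT 0 arrives: push (IRQ1, PC=1), enter IRQ0 at PC=0 (depth now 2) [depth=2]
Event 9 (EXEC): [IRQ0] PC=0: INC 3 -> ACC=1 [depth=2]
Event 10 (EXEC): [IRQ0] PC=1: DEC 4 -> ACC=-3 [depth=2]
Event 11 (EXEC): [IRQ0] PC=2: IRET -> resume IRQ1 at PC=1 (depth now 1) [depth=1]
Event 12 (EXEC): [IRQ1] PC=1: DEC 3 -> ACC=-6 [depth=1]
Event 13 (EXEC): [IRQ1] PC=2: IRET -> resume MAIN at PC=1 (depth now 0) [depth=0]
Event 14 (EXEC): [MAIN] PC=1: NOP [depth=0]
Event 15 (EXEC): [MAIN] PC=2: INC 2 -> ACC=-4 [depth=0]
Event 16 (EXEC): [MAIN] PC=3: HALT [depth=0]
Max depth observed: 2

Answer: 2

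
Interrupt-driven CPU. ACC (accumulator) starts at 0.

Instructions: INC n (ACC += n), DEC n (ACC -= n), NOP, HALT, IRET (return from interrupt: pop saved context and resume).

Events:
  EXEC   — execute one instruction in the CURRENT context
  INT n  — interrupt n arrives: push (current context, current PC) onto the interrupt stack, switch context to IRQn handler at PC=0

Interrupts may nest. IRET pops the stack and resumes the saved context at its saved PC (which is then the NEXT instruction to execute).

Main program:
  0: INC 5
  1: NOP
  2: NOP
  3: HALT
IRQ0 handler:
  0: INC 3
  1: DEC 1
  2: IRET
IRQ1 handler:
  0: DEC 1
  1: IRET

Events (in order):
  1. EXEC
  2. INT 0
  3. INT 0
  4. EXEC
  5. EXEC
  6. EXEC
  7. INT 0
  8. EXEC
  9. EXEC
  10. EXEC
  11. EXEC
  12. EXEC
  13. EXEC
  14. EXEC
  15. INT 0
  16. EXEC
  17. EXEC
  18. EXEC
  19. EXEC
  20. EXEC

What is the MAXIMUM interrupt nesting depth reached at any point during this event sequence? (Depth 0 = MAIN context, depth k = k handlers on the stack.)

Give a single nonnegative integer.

Answer: 2

Derivation:
Event 1 (EXEC): [MAIN] PC=0: INC 5 -> ACC=5 [depth=0]
Event 2 (INT 0): INT 0 arrives: push (MAIN, PC=1), enter IRQ0 at PC=0 (depth now 1) [depth=1]
Event 3 (INT 0): INT 0 arrives: push (IRQ0, PC=0), enter IRQ0 at PC=0 (depth now 2) [depth=2]
Event 4 (EXEC): [IRQ0] PC=0: INC 3 -> ACC=8 [depth=2]
Event 5 (EXEC): [IRQ0] PC=1: DEC 1 -> ACC=7 [depth=2]
Event 6 (EXEC): [IRQ0] PC=2: IRET -> resume IRQ0 at PC=0 (depth now 1) [depth=1]
Event 7 (INT 0): INT 0 arrives: push (IRQ0, PC=0), enter IRQ0 at PC=0 (depth now 2) [depth=2]
Event 8 (EXEC): [IRQ0] PC=0: INC 3 -> ACC=10 [depth=2]
Event 9 (EXEC): [IRQ0] PC=1: DEC 1 -> ACC=9 [depth=2]
Event 10 (EXEC): [IRQ0] PC=2: IRET -> resume IRQ0 at PC=0 (depth now 1) [depth=1]
Event 11 (EXEC): [IRQ0] PC=0: INC 3 -> ACC=12 [depth=1]
Event 12 (EXEC): [IRQ0] PC=1: DEC 1 -> ACC=11 [depth=1]
Event 13 (EXEC): [IRQ0] PC=2: IRET -> resume MAIN at PC=1 (depth now 0) [depth=0]
Event 14 (EXEC): [MAIN] PC=1: NOP [depth=0]
Event 15 (INT 0): INT 0 arrives: push (MAIN, PC=2), enter IRQ0 at PC=0 (depth now 1) [depth=1]
Event 16 (EXEC): [IRQ0] PC=0: INC 3 -> ACC=14 [depth=1]
Event 17 (EXEC): [IRQ0] PC=1: DEC 1 -> ACC=13 [depth=1]
Event 18 (EXEC): [IRQ0] PC=2: IRET -> resume MAIN at PC=2 (depth now 0) [depth=0]
Event 19 (EXEC): [MAIN] PC=2: NOP [depth=0]
Event 20 (EXEC): [MAIN] PC=3: HALT [depth=0]
Max depth observed: 2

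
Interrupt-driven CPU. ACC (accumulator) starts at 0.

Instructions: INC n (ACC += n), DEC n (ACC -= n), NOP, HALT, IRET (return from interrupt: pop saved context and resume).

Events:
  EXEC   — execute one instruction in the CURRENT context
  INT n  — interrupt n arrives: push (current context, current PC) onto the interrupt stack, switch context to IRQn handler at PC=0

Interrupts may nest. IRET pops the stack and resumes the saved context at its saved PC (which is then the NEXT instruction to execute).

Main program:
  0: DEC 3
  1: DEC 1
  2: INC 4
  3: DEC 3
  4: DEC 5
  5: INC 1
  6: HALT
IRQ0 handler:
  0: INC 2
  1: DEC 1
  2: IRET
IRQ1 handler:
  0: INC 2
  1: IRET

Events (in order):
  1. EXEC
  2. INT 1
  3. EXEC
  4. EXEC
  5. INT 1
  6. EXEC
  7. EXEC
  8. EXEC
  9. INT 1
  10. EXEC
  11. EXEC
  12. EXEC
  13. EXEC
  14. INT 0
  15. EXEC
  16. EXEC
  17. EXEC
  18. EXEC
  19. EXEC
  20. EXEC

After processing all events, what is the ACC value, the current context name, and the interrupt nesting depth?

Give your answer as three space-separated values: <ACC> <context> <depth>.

Answer: 0 MAIN 0

Derivation:
Event 1 (EXEC): [MAIN] PC=0: DEC 3 -> ACC=-3
Event 2 (INT 1): INT 1 arrives: push (MAIN, PC=1), enter IRQ1 at PC=0 (depth now 1)
Event 3 (EXEC): [IRQ1] PC=0: INC 2 -> ACC=-1
Event 4 (EXEC): [IRQ1] PC=1: IRET -> resume MAIN at PC=1 (depth now 0)
Event 5 (INT 1): INT 1 arrives: push (MAIN, PC=1), enter IRQ1 at PC=0 (depth now 1)
Event 6 (EXEC): [IRQ1] PC=0: INC 2 -> ACC=1
Event 7 (EXEC): [IRQ1] PC=1: IRET -> resume MAIN at PC=1 (depth now 0)
Event 8 (EXEC): [MAIN] PC=1: DEC 1 -> ACC=0
Event 9 (INT 1): INT 1 arrives: push (MAIN, PC=2), enter IRQ1 at PC=0 (depth now 1)
Event 10 (EXEC): [IRQ1] PC=0: INC 2 -> ACC=2
Event 11 (EXEC): [IRQ1] PC=1: IRET -> resume MAIN at PC=2 (depth now 0)
Event 12 (EXEC): [MAIN] PC=2: INC 4 -> ACC=6
Event 13 (EXEC): [MAIN] PC=3: DEC 3 -> ACC=3
Event 14 (INT 0): INT 0 arrives: push (MAIN, PC=4), enter IRQ0 at PC=0 (depth now 1)
Event 15 (EXEC): [IRQ0] PC=0: INC 2 -> ACC=5
Event 16 (EXEC): [IRQ0] PC=1: DEC 1 -> ACC=4
Event 17 (EXEC): [IRQ0] PC=2: IRET -> resume MAIN at PC=4 (depth now 0)
Event 18 (EXEC): [MAIN] PC=4: DEC 5 -> ACC=-1
Event 19 (EXEC): [MAIN] PC=5: INC 1 -> ACC=0
Event 20 (EXEC): [MAIN] PC=6: HALT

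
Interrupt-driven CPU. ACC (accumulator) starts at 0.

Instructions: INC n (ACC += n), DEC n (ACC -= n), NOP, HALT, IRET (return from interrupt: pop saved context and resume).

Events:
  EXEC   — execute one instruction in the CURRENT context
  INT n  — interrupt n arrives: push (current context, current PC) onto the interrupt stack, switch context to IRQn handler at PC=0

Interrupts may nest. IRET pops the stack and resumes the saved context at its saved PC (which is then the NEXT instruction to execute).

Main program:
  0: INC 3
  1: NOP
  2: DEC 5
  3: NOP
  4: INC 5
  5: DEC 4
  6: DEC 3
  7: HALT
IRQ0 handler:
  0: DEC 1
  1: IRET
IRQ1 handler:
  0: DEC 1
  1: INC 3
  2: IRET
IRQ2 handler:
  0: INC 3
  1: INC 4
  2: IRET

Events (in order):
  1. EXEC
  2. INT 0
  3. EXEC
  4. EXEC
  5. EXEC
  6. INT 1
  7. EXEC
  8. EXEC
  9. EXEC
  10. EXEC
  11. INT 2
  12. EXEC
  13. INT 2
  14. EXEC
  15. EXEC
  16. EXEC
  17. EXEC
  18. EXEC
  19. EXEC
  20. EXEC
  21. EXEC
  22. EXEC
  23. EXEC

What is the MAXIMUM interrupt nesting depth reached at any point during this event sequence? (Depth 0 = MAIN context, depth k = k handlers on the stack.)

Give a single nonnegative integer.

Event 1 (EXEC): [MAIN] PC=0: INC 3 -> ACC=3 [depth=0]
Event 2 (INT 0): INT 0 arrives: push (MAIN, PC=1), enter IRQ0 at PC=0 (depth now 1) [depth=1]
Event 3 (EXEC): [IRQ0] PC=0: DEC 1 -> ACC=2 [depth=1]
Event 4 (EXEC): [IRQ0] PC=1: IRET -> resume MAIN at PC=1 (depth now 0) [depth=0]
Event 5 (EXEC): [MAIN] PC=1: NOP [depth=0]
Event 6 (INT 1): INT 1 arrives: push (MAIN, PC=2), enter IRQ1 at PC=0 (depth now 1) [depth=1]
Event 7 (EXEC): [IRQ1] PC=0: DEC 1 -> ACC=1 [depth=1]
Event 8 (EXEC): [IRQ1] PC=1: INC 3 -> ACC=4 [depth=1]
Event 9 (EXEC): [IRQ1] PC=2: IRET -> resume MAIN at PC=2 (depth now 0) [depth=0]
Event 10 (EXEC): [MAIN] PC=2: DEC 5 -> ACC=-1 [depth=0]
Event 11 (INT 2): INT 2 arrives: push (MAIN, PC=3), enter IRQ2 at PC=0 (depth now 1) [depth=1]
Event 12 (EXEC): [IRQ2] PC=0: INC 3 -> ACC=2 [depth=1]
Event 13 (INT 2): INT 2 arrives: push (IRQ2, PC=1), enter IRQ2 at PC=0 (depth now 2) [depth=2]
Event 14 (EXEC): [IRQ2] PC=0: INC 3 -> ACC=5 [depth=2]
Event 15 (EXEC): [IRQ2] PC=1: INC 4 -> ACC=9 [depth=2]
Event 16 (EXEC): [IRQ2] PC=2: IRET -> resume IRQ2 at PC=1 (depth now 1) [depth=1]
Event 17 (EXEC): [IRQ2] PC=1: INC 4 -> ACC=13 [depth=1]
Event 18 (EXEC): [IRQ2] PC=2: IRET -> resume MAIN at PC=3 (depth now 0) [depth=0]
Event 19 (EXEC): [MAIN] PC=3: NOP [depth=0]
Event 20 (EXEC): [MAIN] PC=4: INC 5 -> ACC=18 [depth=0]
Event 21 (EXEC): [MAIN] PC=5: DEC 4 -> ACC=14 [depth=0]
Event 22 (EXEC): [MAIN] PC=6: DEC 3 -> ACC=11 [depth=0]
Event 23 (EXEC): [MAIN] PC=7: HALT [depth=0]
Max depth observed: 2

Answer: 2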